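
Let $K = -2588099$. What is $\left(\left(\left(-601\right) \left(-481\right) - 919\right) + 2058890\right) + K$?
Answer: $-241047$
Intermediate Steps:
$\left(\left(\left(-601\right) \left(-481\right) - 919\right) + 2058890\right) + K = \left(\left(\left(-601\right) \left(-481\right) - 919\right) + 2058890\right) - 2588099 = \left(\left(289081 - 919\right) + 2058890\right) - 2588099 = \left(288162 + 2058890\right) - 2588099 = 2347052 - 2588099 = -241047$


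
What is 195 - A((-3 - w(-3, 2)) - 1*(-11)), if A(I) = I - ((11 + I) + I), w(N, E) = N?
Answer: 217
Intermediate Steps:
A(I) = -11 - I (A(I) = I - (11 + 2*I) = I + (-11 - 2*I) = -11 - I)
195 - A((-3 - w(-3, 2)) - 1*(-11)) = 195 - (-11 - ((-3 - 1*(-3)) - 1*(-11))) = 195 - (-11 - ((-3 + 3) + 11)) = 195 - (-11 - (0 + 11)) = 195 - (-11 - 1*11) = 195 - (-11 - 11) = 195 - 1*(-22) = 195 + 22 = 217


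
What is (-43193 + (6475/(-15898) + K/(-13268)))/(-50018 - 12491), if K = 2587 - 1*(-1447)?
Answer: 1138881373123/1648164363997 ≈ 0.69100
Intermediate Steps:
K = 4034 (K = 2587 + 1447 = 4034)
(-43193 + (6475/(-15898) + K/(-13268)))/(-50018 - 12491) = (-43193 + (6475/(-15898) + 4034/(-13268)))/(-50018 - 12491) = (-43193 + (6475*(-1/15898) + 4034*(-1/13268)))/(-62509) = (-43193 + (-6475/15898 - 2017/6634))*(-1/62509) = (-43193 - 18755354/26366833)*(-1/62509) = -1138881373123/26366833*(-1/62509) = 1138881373123/1648164363997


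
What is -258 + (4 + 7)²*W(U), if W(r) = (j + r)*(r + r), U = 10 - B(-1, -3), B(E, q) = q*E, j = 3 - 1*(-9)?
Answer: 31928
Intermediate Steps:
j = 12 (j = 3 + 9 = 12)
B(E, q) = E*q
U = 7 (U = 10 - (-1)*(-3) = 10 - 1*3 = 10 - 3 = 7)
W(r) = 2*r*(12 + r) (W(r) = (12 + r)*(r + r) = (12 + r)*(2*r) = 2*r*(12 + r))
-258 + (4 + 7)²*W(U) = -258 + (4 + 7)²*(2*7*(12 + 7)) = -258 + 11²*(2*7*19) = -258 + 121*266 = -258 + 32186 = 31928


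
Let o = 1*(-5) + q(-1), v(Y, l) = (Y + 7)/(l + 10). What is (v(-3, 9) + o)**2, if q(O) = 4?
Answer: 225/361 ≈ 0.62327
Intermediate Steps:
v(Y, l) = (7 + Y)/(10 + l)
o = -1 (o = 1*(-5) + 4 = -5 + 4 = -1)
(v(-3, 9) + o)**2 = ((7 - 3)/(10 + 9) - 1)**2 = (4/19 - 1)**2 = (-15/19)**2 = 225/361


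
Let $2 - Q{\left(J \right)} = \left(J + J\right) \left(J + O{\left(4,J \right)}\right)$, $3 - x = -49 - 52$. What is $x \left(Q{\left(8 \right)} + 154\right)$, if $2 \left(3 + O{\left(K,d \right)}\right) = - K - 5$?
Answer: $15392$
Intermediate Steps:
$x = 104$ ($x = 3 - \left(-49 - 52\right) = 3 - -101 = 3 + 101 = 104$)
$O{\left(K,d \right)} = - \frac{11}{2} - \frac{K}{2}$ ($O{\left(K,d \right)} = -3 + \frac{- K - 5}{2} = -3 + \frac{-5 - K}{2} = -3 - \left(\frac{5}{2} + \frac{K}{2}\right) = - \frac{11}{2} - \frac{K}{2}$)
$Q{\left(J \right)} = 2 - 2 J \left(- \frac{15}{2} + J\right)$ ($Q{\left(J \right)} = 2 - \left(J + J\right) \left(J - \frac{15}{2}\right) = 2 - 2 J \left(J - \frac{15}{2}\right) = 2 - 2 J \left(- \frac{15}{2} + J\right)$)
$x \left(Q{\left(8 \right)} + 154\right) = 104 \left(\left(2 - 2 \cdot 8^{2} + 15 \cdot 8\right) + 154\right) = 104 \left(\left(2 - 128 + 120\right) + 154\right) = 104 \left(-6 + 154\right) = 104 \cdot 148 = 15392$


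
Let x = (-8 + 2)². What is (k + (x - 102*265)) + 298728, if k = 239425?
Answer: 511159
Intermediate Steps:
x = 36 (x = (-6)² = 36)
(k + (x - 102*265)) + 298728 = (239425 + (36 - 102*265)) + 298728 = (239425 + (36 - 27030)) + 298728 = (239425 - 26994) + 298728 = 212431 + 298728 = 511159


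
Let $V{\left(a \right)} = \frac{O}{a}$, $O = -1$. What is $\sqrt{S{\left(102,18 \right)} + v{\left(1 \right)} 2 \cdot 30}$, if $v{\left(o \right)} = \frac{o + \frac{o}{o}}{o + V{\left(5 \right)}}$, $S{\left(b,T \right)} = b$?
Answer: $6 \sqrt{7} \approx 15.875$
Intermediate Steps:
$V{\left(a \right)} = - \frac{1}{a}$
$v{\left(o \right)} = \frac{1 + o}{- \frac{1}{5} + o}$ ($v{\left(o \right)} = \frac{o + \frac{o}{o}}{o - \frac{1}{5}} = \frac{o + 1}{o - \frac{1}{5}} = \frac{1 + o}{o - \frac{1}{5}} = \frac{1 + o}{- \frac{1}{5} + o}$)
$\sqrt{S{\left(102,18 \right)} + v{\left(1 \right)} 2 \cdot 30} = \sqrt{102 + \frac{5 \left(1 + 1\right)}{-1 + 5 \cdot 1} \cdot 2 \cdot 30} = \sqrt{102 + 5 \frac{1}{-1 + 5} \cdot 2 \cdot 2 \cdot 30} = \sqrt{102 + 5 \cdot \frac{1}{4} \cdot 2 \cdot 2 \cdot 30} = \sqrt{102 + \frac{5}{2} \cdot 2 \cdot 30} = \sqrt{102 + 5 \cdot 30} = \sqrt{102 + 150} = \sqrt{252} = 6 \sqrt{7}$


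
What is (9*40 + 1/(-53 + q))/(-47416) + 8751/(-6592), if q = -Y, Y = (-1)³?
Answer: -678129415/507920192 ≈ -1.3351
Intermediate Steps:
Y = -1
q = 1 (q = -1*(-1) = 1)
(9*40 + 1/(-53 + q))/(-47416) + 8751/(-6592) = (9*40 + 1/(-53 + 1))/(-47416) + 8751/(-6592) = (360 + 1/(-52))*(-1/47416) + 8751*(-1/6592) = (360 - 1/52)*(-1/47416) - 8751/6592 = (18719/52)*(-1/47416) - 8751/6592 = -18719/2465632 - 8751/6592 = -678129415/507920192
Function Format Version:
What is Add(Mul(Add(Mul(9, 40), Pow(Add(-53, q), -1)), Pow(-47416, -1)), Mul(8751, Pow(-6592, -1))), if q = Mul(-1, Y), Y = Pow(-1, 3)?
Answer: Rational(-678129415, 507920192) ≈ -1.3351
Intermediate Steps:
Y = -1
q = 1 (q = Mul(-1, -1) = 1)
Add(Mul(Add(Mul(9, 40), Pow(Add(-53, q), -1)), Pow(-47416, -1)), Mul(8751, Pow(-6592, -1))) = Add(Mul(Add(Mul(9, 40), Pow(Add(-53, 1), -1)), Pow(-47416, -1)), Mul(8751, Pow(-6592, -1))) = Add(Mul(Add(360, Pow(-52, -1)), Rational(-1, 47416)), Mul(8751, Rational(-1, 6592))) = Add(Mul(Add(360, Rational(-1, 52)), Rational(-1, 47416)), Rational(-8751, 6592)) = Add(Mul(Rational(18719, 52), Rational(-1, 47416)), Rational(-8751, 6592)) = Add(Rational(-18719, 2465632), Rational(-8751, 6592)) = Rational(-678129415, 507920192)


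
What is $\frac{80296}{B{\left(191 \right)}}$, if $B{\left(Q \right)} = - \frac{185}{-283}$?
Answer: $\frac{22723768}{185} \approx 1.2283 \cdot 10^{5}$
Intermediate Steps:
$B{\left(Q \right)} = \frac{185}{283}$ ($B{\left(Q \right)} = \left(-185\right) \left(- \frac{1}{283}\right) = \frac{185}{283}$)
$\frac{80296}{B{\left(191 \right)}} = \frac{80296}{\frac{185}{283}} = 80296 \cdot \frac{283}{185} = \frac{22723768}{185}$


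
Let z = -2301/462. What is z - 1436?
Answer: -221911/154 ≈ -1441.0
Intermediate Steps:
z = -767/154 (z = -2301*1/462 = -767/154 ≈ -4.9805)
z - 1436 = -767/154 - 1436 = -221911/154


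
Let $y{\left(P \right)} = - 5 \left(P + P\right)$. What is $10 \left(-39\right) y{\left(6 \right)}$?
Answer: $23400$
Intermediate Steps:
$y{\left(P \right)} = - 10 P$ ($y{\left(P \right)} = - 5 \cdot 2 P = - 10 P$)
$10 \left(-39\right) y{\left(6 \right)} = 10 \left(-39\right) \left(\left(-10\right) 6\right) = \left(-390\right) \left(-60\right) = 23400$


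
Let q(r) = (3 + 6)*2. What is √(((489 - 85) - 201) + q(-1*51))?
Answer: √221 ≈ 14.866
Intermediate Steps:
q(r) = 18 (q(r) = 9*2 = 18)
√(((489 - 85) - 201) + q(-1*51)) = √(((489 - 85) - 201) + 18) = √((404 - 201) + 18) = √(203 + 18) = √221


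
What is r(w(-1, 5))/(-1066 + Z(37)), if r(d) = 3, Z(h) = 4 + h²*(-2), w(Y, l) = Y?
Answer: -3/3800 ≈ -0.00078947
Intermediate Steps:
Z(h) = 4 - 2*h²
r(w(-1, 5))/(-1066 + Z(37)) = 3/(-1066 + (4 - 2*37²)) = 3/(-1066 + (4 - 2*1369)) = 3/(-1066 + (4 - 2738)) = 3/(-1066 - 2734) = 3/(-3800) = -1/3800*3 = -3/3800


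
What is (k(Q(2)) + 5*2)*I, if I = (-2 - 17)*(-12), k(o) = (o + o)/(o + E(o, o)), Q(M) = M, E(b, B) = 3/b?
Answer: 17784/7 ≈ 2540.6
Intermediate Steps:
k(o) = 2*o/(o + 3/o) (k(o) = (o + o)/(o + 3/o) = (2*o)/(o + 3/o) = 2*o/(o + 3/o))
I = 228 (I = -19*(-12) = 228)
(k(Q(2)) + 5*2)*I = (2*2²/(3 + 2²) + 5*2)*228 = (2*4/(3 + 4) + 10)*228 = (2*4/7 + 10)*228 = (2*4*(⅐) + 10)*228 = (8/7 + 10)*228 = (78/7)*228 = 17784/7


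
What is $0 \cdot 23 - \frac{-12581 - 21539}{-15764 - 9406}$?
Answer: $- \frac{3412}{2517} \approx -1.3556$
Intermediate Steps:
$0 \cdot 23 - \frac{-12581 - 21539}{-15764 - 9406} = 0 - - \frac{34120}{-25170} = 0 - \left(-34120\right) \left(- \frac{1}{25170}\right) = 0 - \frac{3412}{2517} = - \frac{3412}{2517}$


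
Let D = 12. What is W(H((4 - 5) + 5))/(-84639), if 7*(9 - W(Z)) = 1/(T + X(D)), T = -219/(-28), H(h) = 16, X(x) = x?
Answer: -4991/46974645 ≈ -0.00010625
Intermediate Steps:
T = 219/28 (T = -219*(-1/28) = 219/28 ≈ 7.8214)
W(Z) = 4991/555 (W(Z) = 9 - 1/(7*(219/28 + 12)) = 9 - 1/(7*555/28) = 9 - ⅐*28/555 = 9 - 4/555 = 4991/555)
W(H((4 - 5) + 5))/(-84639) = (4991/555)/(-84639) = (4991/555)*(-1/84639) = -4991/46974645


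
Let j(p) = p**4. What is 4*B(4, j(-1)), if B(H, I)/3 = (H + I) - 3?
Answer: 24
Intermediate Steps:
B(H, I) = -9 + 3*H + 3*I (B(H, I) = 3*((H + I) - 3) = 3*(-3 + H + I) = -9 + 3*H + 3*I)
4*B(4, j(-1)) = 4*(-9 + 3*4 + 3*(-1)**4) = 4*(-9 + 12 + 3*1) = 4*(-9 + 12 + 3) = 4*6 = 24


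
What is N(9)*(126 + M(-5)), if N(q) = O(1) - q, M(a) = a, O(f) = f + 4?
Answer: -484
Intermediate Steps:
O(f) = 4 + f
N(q) = 5 - q (N(q) = (4 + 1) - q = 5 - q)
N(9)*(126 + M(-5)) = (5 - 1*9)*(126 - 5) = (5 - 9)*121 = -4*121 = -484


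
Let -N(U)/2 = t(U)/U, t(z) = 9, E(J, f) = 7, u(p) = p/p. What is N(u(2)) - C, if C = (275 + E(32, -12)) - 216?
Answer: -84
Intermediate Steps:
u(p) = 1
N(U) = -18/U
C = 66 (C = (275 + 7) - 216 = 282 - 216 = 66)
N(u(2)) - C = -18/1 - 1*66 = -18*1 - 66 = -18 - 66 = -84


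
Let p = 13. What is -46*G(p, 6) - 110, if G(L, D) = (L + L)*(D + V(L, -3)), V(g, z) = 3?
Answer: -10874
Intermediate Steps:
G(L, D) = 2*L*(3 + D) (G(L, D) = (L + L)*(D + 3) = (2*L)*(3 + D) = 2*L*(3 + D))
-46*G(p, 6) - 110 = -92*13*(3 + 6) - 110 = -92*13*9 - 110 = -46*234 - 110 = -10764 - 110 = -10874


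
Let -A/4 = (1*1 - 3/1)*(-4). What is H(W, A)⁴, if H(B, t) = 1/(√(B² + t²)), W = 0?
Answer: 1/1048576 ≈ 9.5367e-7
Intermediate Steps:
A = -32 (A = -4*(1*1 - 3/1)*(-4) = -4*(1 - 3*1)*(-4) = -4*(1 - 3)*(-4) = -(-8)*(-4) = -4*8 = -32)
H(B, t) = (B² + t²)^(-½)
H(W, A)⁴ = ((0² + (-32)²)^(-½))⁴ = ((0 + 1024)^(-½))⁴ = (1024^(-½))⁴ = (1/32)⁴ = 1/1048576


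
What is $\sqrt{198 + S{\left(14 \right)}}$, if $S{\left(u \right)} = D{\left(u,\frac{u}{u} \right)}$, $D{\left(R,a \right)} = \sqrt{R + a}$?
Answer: $\sqrt{198 + \sqrt{15}} \approx 14.208$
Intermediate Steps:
$S{\left(u \right)} = \sqrt{1 + u}$ ($S{\left(u \right)} = \sqrt{u + \frac{u}{u}} = \sqrt{u + 1} = \sqrt{1 + u}$)
$\sqrt{198 + S{\left(14 \right)}} = \sqrt{198 + \sqrt{1 + 14}} = \sqrt{198 + \sqrt{15}}$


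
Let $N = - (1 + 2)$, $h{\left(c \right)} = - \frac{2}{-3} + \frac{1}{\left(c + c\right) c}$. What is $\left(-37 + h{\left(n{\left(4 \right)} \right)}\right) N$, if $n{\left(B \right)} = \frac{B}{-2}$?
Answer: $\frac{869}{8} \approx 108.63$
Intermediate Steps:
$n{\left(B \right)} = - \frac{B}{2}$ ($n{\left(B \right)} = B \left(- \frac{1}{2}\right) = - \frac{B}{2}$)
$h{\left(c \right)} = \frac{2}{3} + \frac{1}{2 c^{2}}$ ($h{\left(c \right)} = \left(-2\right) \left(- \frac{1}{3}\right) + \frac{1}{2 c c} = \frac{2}{3} + \frac{\frac{1}{2} \frac{1}{c}}{c} = \frac{2}{3} + \frac{1}{2 c^{2}}$)
$N = -3$ ($N = \left(-1\right) 3 = -3$)
$\left(-37 + h{\left(n{\left(4 \right)} \right)}\right) N = \left(-37 + \left(\frac{2}{3} + \frac{1}{2 \cdot 4}\right)\right) \left(-3\right) = \left(-37 + \left(\frac{2}{3} + \frac{1}{2} \cdot \frac{1}{4}\right)\right) \left(-3\right) = \left(-37 + \left(\frac{2}{3} + \frac{1}{8}\right)\right) \left(-3\right) = \left(-37 + \frac{19}{24}\right) \left(-3\right) = \left(- \frac{869}{24}\right) \left(-3\right) = \frac{869}{8}$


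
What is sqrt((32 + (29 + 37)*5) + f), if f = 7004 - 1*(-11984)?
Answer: 15*sqrt(86) ≈ 139.10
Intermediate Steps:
f = 18988 (f = 7004 + 11984 = 18988)
sqrt((32 + (29 + 37)*5) + f) = sqrt((32 + (29 + 37)*5) + 18988) = sqrt((32 + 66*5) + 18988) = sqrt((32 + 330) + 18988) = sqrt(362 + 18988) = sqrt(19350) = 15*sqrt(86)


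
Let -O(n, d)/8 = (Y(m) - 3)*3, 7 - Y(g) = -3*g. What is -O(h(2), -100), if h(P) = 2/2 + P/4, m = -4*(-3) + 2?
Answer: 1104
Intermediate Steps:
m = 14 (m = 12 + 2 = 14)
Y(g) = 7 + 3*g (Y(g) = 7 - (-3)*g = 7 + 3*g)
h(P) = 1 + P/4 (h(P) = 2*(½) + P*(¼) = 1 + P/4)
O(n, d) = -1104 (O(n, d) = -8*((7 + 3*14) - 3)*3 = -8*((7 + 42) - 3)*3 = -8*(49 - 3)*3 = -368*3 = -8*138 = -1104)
-O(h(2), -100) = -1*(-1104) = 1104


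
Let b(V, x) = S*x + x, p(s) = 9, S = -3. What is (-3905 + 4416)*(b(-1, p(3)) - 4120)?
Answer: -2114518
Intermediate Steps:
b(V, x) = -2*x (b(V, x) = -3*x + x = -2*x)
(-3905 + 4416)*(b(-1, p(3)) - 4120) = (-3905 + 4416)*(-2*9 - 4120) = 511*(-18 - 4120) = 511*(-4138) = -2114518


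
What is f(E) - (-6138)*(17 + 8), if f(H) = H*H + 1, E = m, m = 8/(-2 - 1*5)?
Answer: 7519163/49 ≈ 1.5345e+5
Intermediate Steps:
m = -8/7 (m = 8/(-2 - 5) = 8/(-7) = 8*(-1/7) = -8/7 ≈ -1.1429)
E = -8/7 ≈ -1.1429
f(H) = 1 + H**2 (f(H) = H**2 + 1 = 1 + H**2)
f(E) - (-6138)*(17 + 8) = (1 + (-8/7)**2) - (-6138)*(17 + 8) = (1 + 64/49) - (-6138)*25 = 113/49 - 682*(-225) = 113/49 + 153450 = 7519163/49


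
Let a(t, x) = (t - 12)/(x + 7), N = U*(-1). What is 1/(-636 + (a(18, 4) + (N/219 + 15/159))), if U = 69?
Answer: -42559/27053704 ≈ -0.0015731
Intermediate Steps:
N = -69 (N = 69*(-1) = -69)
a(t, x) = (-12 + t)/(7 + x)
1/(-636 + (a(18, 4) + (N/219 + 15/159))) = 1/(-636 + ((-12 + 18)/(7 + 4) + (-69/219 + 15/159))) = 1/(-636 + (6/11 + (-69*1/219 + 15*(1/159)))) = 1/(-636 + ((1/11)*6 + (-23/73 + 5/53))) = 1/(-636 + (6/11 - 854/3869)) = 1/(-636 + 13820/42559) = 1/(-27053704/42559) = -42559/27053704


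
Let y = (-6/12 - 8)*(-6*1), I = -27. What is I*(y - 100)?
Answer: 1323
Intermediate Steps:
y = 51 (y = (-6*1/12 - 8)*(-6) = (-½ - 8)*(-6) = -17/2*(-6) = 51)
I*(y - 100) = -27*(51 - 100) = -27*(-49) = 1323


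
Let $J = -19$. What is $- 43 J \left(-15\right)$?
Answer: $-12255$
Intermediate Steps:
$- 43 J \left(-15\right) = \left(-43\right) \left(-19\right) \left(-15\right) = 817 \left(-15\right) = -12255$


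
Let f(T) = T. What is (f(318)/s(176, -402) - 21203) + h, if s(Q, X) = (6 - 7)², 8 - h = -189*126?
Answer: 2937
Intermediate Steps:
h = 23822 (h = 8 - (-189)*126 = 8 - 1*(-23814) = 8 + 23814 = 23822)
s(Q, X) = 1 (s(Q, X) = (-1)² = 1)
(f(318)/s(176, -402) - 21203) + h = (318/1 - 21203) + 23822 = (318*1 - 21203) + 23822 = (318 - 21203) + 23822 = -20885 + 23822 = 2937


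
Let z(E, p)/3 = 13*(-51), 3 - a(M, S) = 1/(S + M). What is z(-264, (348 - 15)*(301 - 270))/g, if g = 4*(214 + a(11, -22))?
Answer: -7293/3184 ≈ -2.2905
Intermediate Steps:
a(M, S) = 3 - 1/(M + S) (a(M, S) = 3 - 1/(S + M) = 3 - 1/(M + S))
z(E, p) = -1989 (z(E, p) = 3*(13*(-51)) = 3*(-663) = -1989)
g = 9552/11 (g = 4*(214 + (-1 + 3*11 + 3*(-22))/(11 - 22)) = 4*(214 + (-1 + 33 - 66)/(-11)) = 4*(214 - 1/11*(-34)) = 4*(214 + 34/11) = 4*(2388/11) = 9552/11 ≈ 868.36)
z(-264, (348 - 15)*(301 - 270))/g = -1989/9552/11 = -1989*11/9552 = -7293/3184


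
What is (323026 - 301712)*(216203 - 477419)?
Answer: -5567557824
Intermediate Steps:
(323026 - 301712)*(216203 - 477419) = 21314*(-261216) = -5567557824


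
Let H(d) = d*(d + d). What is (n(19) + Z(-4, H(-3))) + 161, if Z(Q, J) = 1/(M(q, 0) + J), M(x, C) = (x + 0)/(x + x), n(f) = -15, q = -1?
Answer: 5404/37 ≈ 146.05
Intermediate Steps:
M(x, C) = 1/2 (M(x, C) = x/((2*x)) = x*(1/(2*x)) = 1/2)
H(d) = 2*d**2 (H(d) = d*(2*d) = 2*d**2)
Z(Q, J) = 1/(1/2 + J)
(n(19) + Z(-4, H(-3))) + 161 = (-15 + 2/(1 + 2*(2*(-3)**2))) + 161 = (-15 + 2/(1 + 2*(2*9))) + 161 = (-15 + 2/(1 + 2*18)) + 161 = (-15 + 2/(1 + 36)) + 161 = (-15 + 2/37) + 161 = -553/37 + 161 = 5404/37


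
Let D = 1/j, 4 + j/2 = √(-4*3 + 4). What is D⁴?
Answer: I/(1024*(-7*I + 4*√2)) ≈ -8.4394e-5 + 6.8201e-5*I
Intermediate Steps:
j = -8 + 4*I*√2 (j = -8 + 2*√(-4*3 + 4) = -8 + 2*√(-12 + 4) = -8 + 2*√(-8) = -8 + 2*(2*I*√2) = -8 + 4*I*√2 ≈ -8.0 + 5.6569*I)
D = 1/(-8 + 4*I*√2) ≈ -0.083333 - 0.058926*I
D⁴ = (-1/12 - I*√2/24)⁴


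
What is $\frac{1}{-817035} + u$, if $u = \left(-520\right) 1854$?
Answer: $- \frac{787687102801}{817035} \approx -9.6408 \cdot 10^{5}$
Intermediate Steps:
$u = -964080$
$\frac{1}{-817035} + u = \frac{1}{-817035} - 964080 = - \frac{1}{817035} - 964080 = - \frac{787687102801}{817035}$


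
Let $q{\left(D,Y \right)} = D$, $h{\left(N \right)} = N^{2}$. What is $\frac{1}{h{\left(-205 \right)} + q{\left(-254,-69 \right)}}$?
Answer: $\frac{1}{41771} \approx 2.394 \cdot 10^{-5}$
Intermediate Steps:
$\frac{1}{h{\left(-205 \right)} + q{\left(-254,-69 \right)}} = \frac{1}{\left(-205\right)^{2} - 254} = \frac{1}{42025 - 254} = \frac{1}{41771}$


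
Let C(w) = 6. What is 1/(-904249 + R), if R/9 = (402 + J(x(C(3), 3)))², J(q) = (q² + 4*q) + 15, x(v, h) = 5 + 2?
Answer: 1/1292075 ≈ 7.7395e-7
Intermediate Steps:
x(v, h) = 7
J(q) = 15 + q² + 4*q
R = 2196324 (R = 9*(402 + (15 + 7² + 4*7))² = 9*(402 + (15 + 49 + 28))² = 9*(402 + 92)² = 9*494² = 9*244036 = 2196324)
1/(-904249 + R) = 1/(-904249 + 2196324) = 1/1292075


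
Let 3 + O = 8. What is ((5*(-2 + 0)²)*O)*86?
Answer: 8600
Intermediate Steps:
O = 5 (O = -3 + 8 = 5)
((5*(-2 + 0)²)*O)*86 = ((5*(-2 + 0)²)*5)*86 = ((5*(-2)²)*5)*86 = ((5*4)*5)*86 = (20*5)*86 = 100*86 = 8600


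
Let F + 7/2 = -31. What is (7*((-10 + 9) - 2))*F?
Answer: 1449/2 ≈ 724.50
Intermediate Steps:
F = -69/2 (F = -7/2 - 31 = -69/2 ≈ -34.500)
(7*((-10 + 9) - 2))*F = (7*((-10 + 9) - 2))*(-69/2) = (7*(-1 - 2))*(-69/2) = (7*(-3))*(-69/2) = -21*(-69/2) = 1449/2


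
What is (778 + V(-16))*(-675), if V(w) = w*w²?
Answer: 2239650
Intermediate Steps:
V(w) = w³
(778 + V(-16))*(-675) = (778 + (-16)³)*(-675) = (778 - 4096)*(-675) = -3318*(-675) = 2239650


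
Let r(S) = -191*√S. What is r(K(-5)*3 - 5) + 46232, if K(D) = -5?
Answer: 46232 - 382*I*√5 ≈ 46232.0 - 854.18*I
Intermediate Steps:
r(K(-5)*3 - 5) + 46232 = -191*√(-5*3 - 5) + 46232 = -191*√(-15 - 5) + 46232 = -382*I*√5 + 46232 = 46232 - 382*I*√5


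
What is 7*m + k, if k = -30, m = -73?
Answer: -541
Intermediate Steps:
7*m + k = 7*(-73) - 30 = -511 - 30 = -541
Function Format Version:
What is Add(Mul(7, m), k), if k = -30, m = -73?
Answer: -541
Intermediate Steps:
Add(Mul(7, m), k) = Add(Mul(7, -73), -30) = Add(-511, -30) = -541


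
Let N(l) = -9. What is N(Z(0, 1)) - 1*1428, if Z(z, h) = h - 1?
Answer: -1437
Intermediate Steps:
Z(z, h) = -1 + h
N(Z(0, 1)) - 1*1428 = -9 - 1*1428 = -9 - 1428 = -1437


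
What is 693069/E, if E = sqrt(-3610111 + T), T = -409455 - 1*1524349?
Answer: -53313*I*sqrt(1235)/6365 ≈ -294.35*I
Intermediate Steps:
T = -1933804 (T = -409455 - 1524349 = -1933804)
E = 67*I*sqrt(1235) (E = sqrt(-3610111 - 1933804) = sqrt(-5543915) = 67*I*sqrt(1235) ≈ 2354.6*I)
693069/E = 693069/((67*I*sqrt(1235))) = 693069*(-I*sqrt(1235)/82745) = -53313*I*sqrt(1235)/6365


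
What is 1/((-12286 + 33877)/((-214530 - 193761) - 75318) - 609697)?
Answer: -161203/98284992688 ≈ -1.6402e-6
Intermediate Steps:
1/((-12286 + 33877)/((-214530 - 193761) - 75318) - 609697) = 1/(21591/(-408291 - 75318) - 609697) = 1/(21591/(-483609) - 609697) = 1/(21591*(-1/483609) - 609697) = 1/(-7197/161203 - 609697) = 1/(-98284992688/161203) = -161203/98284992688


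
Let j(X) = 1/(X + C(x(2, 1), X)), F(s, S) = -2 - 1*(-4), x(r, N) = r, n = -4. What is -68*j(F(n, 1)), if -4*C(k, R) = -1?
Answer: -272/9 ≈ -30.222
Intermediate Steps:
C(k, R) = 1/4 (C(k, R) = -1/4*(-1) = 1/4)
F(s, S) = 2 (F(s, S) = -2 + 4 = 2)
j(X) = 1/(1/4 + X) (j(X) = 1/(X + 1/4) = 1/(1/4 + X))
-68*j(F(n, 1)) = -272/(1 + 4*2) = -272/(1 + 8) = -272/9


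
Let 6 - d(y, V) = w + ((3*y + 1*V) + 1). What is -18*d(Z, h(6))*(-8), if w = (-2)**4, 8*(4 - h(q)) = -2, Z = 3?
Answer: -3492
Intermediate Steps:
h(q) = 17/4 (h(q) = 4 - 1/8*(-2) = 4 + 1/4 = 17/4)
w = 16
d(y, V) = -11 - V - 3*y (d(y, V) = 6 - (16 + ((3*y + 1*V) + 1)) = 6 - (16 + ((3*y + V) + 1)) = 6 - (16 + ((V + 3*y) + 1)) = 6 - (16 + (1 + V + 3*y)) = 6 - (17 + V + 3*y) = 6 + (-17 - V - 3*y) = -11 - V - 3*y)
-18*d(Z, h(6))*(-8) = -18*(-11 - 1*17/4 - 3*3)*(-8) = -18*(-11 - 17/4 - 9)*(-8) = -18*(-97/4)*(-8) = (873/2)*(-8) = -3492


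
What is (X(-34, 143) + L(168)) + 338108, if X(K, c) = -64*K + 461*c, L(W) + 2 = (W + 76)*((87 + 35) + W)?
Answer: 476965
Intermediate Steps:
L(W) = -2 + (76 + W)*(122 + W) (L(W) = -2 + (W + 76)*((87 + 35) + W) = -2 + (76 + W)*(122 + W))
(X(-34, 143) + L(168)) + 338108 = ((-64*(-34) + 461*143) + (9270 + 168² + 198*168)) + 338108 = ((2176 + 65923) + (9270 + 28224 + 33264)) + 338108 = (68099 + 70758) + 338108 = 138857 + 338108 = 476965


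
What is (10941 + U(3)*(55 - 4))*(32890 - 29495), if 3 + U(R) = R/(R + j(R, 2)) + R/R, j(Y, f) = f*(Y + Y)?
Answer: 36833034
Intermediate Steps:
j(Y, f) = 2*Y*f (j(Y, f) = f*(2*Y) = 2*Y*f)
U(R) = -9/5 (U(R) = -3 + (R/(R + 2*R*2) + R/R) = -3 + (R/(R + 4*R) + 1) = -3 + (R/((5*R)) + 1) = -3 + (R*(1/(5*R)) + 1) = -3 + (⅕ + 1) = -3 + 6/5 = -9/5)
(10941 + U(3)*(55 - 4))*(32890 - 29495) = (10941 - 9*(55 - 4)/5)*(32890 - 29495) = (10941 - 9/5*51)*3395 = (10941 - 459/5)*3395 = (54246/5)*3395 = 36833034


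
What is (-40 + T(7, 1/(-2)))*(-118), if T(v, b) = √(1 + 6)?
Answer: 4720 - 118*√7 ≈ 4407.8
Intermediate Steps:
T(v, b) = √7
(-40 + T(7, 1/(-2)))*(-118) = (-40 + √7)*(-118) = 4720 - 118*√7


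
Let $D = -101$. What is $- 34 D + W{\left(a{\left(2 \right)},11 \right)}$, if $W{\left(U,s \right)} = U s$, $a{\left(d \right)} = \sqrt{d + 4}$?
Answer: $3434 + 11 \sqrt{6} \approx 3460.9$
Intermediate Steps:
$a{\left(d \right)} = \sqrt{4 + d}$
$- 34 D + W{\left(a{\left(2 \right)},11 \right)} = \left(-34\right) \left(-101\right) + \sqrt{4 + 2} \cdot 11 = 3434 + \sqrt{6} \cdot 11 = 3434 + 11 \sqrt{6}$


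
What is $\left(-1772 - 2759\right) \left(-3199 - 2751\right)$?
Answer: $26959450$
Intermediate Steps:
$\left(-1772 - 2759\right) \left(-3199 - 2751\right) = \left(-4531\right) \left(-5950\right) = 26959450$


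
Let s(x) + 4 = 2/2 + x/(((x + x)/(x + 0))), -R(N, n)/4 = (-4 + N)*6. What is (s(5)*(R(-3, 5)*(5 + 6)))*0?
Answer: 0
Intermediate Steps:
R(N, n) = 96 - 24*N (R(N, n) = -4*(-4 + N)*6 = -4*(-24 + 6*N) = 96 - 24*N)
s(x) = -3 + x/2 (s(x) = -4 + (2/2 + x/(((x + x)/(x + 0)))) = -4 + (2*(½) + x/(((2*x)/x))) = -4 + (1 + x/2) = -3 + x/2)
(s(5)*(R(-3, 5)*(5 + 6)))*0 = ((-3 + (½)*5)*((96 - 24*(-3))*(5 + 6)))*0 = ((-3 + 5/2)*((96 + 72)*11))*0 = -84*11*0 = -½*1848*0 = -924*0 = 0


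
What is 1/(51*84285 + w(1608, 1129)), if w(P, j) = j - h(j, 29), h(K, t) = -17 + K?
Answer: 1/4298552 ≈ 2.3264e-7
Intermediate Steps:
w(P, j) = 17 (w(P, j) = j - (-17 + j) = j + (17 - j) = 17)
1/(51*84285 + w(1608, 1129)) = 1/(51*84285 + 17) = 1/(4298535 + 17) = 1/4298552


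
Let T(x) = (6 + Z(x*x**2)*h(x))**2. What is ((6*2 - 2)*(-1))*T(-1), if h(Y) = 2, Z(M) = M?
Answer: -160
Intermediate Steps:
T(x) = (6 + 2*x**3)**2 (T(x) = (6 + (x*x**2)*2)**2 = (6 + x**3*2)**2 = (6 + 2*x**3)**2)
((6*2 - 2)*(-1))*T(-1) = ((6*2 - 2)*(-1))*(4*(3 + (-1)**3)**2) = ((12 - 2)*(-1))*(4*(3 - 1)**2) = (10*(-1))*(4*2**2) = -40*4 = -10*16 = -160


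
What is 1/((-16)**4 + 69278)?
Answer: 1/134814 ≈ 7.4176e-6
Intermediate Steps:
1/((-16)**4 + 69278) = 1/(65536 + 69278) = 1/134814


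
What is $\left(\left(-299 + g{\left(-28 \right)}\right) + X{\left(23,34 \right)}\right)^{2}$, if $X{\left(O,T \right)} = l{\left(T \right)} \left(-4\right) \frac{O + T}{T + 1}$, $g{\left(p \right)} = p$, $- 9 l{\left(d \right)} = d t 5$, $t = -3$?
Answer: $\frac{23746129}{49} \approx 4.8462 \cdot 10^{5}$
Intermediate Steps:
$l{\left(d \right)} = \frac{5 d}{3}$ ($l{\left(d \right)} = - \frac{d \left(-3\right) 5}{9} = - \frac{- 3 d 5}{9} = - \frac{\left(-15\right) d}{9} = \frac{5 d}{3}$)
$X{\left(O,T \right)} = - \frac{20 T \left(O + T\right)}{3 \left(1 + T\right)}$ ($X{\left(O,T \right)} = \frac{5 T}{3} \left(-4\right) \frac{O + T}{T + 1} = - \frac{20 T}{3} \frac{O + T}{1 + T} = - \frac{20 T \left(O + T\right)}{3 \left(1 + T\right)}$)
$\left(\left(-299 + g{\left(-28 \right)}\right) + X{\left(23,34 \right)}\right)^{2} = \left(\left(-299 - 28\right) - \frac{680 \left(23 + 34\right)}{3 + 3 \cdot 34}\right)^{2} = \left(-327 - 680 \frac{1}{3 + 102} \cdot 57\right)^{2} = \left(-327 - 680 \cdot \frac{1}{105} \cdot 57\right)^{2} = \left(-327 - \frac{2584}{7}\right)^{2} = \left(- \frac{4873}{7}\right)^{2} = \frac{23746129}{49}$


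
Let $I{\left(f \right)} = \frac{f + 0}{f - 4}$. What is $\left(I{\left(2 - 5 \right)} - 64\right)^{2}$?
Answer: $\frac{198025}{49} \approx 4041.3$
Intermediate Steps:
$I{\left(f \right)} = \frac{f}{-4 + f}$
$\left(I{\left(2 - 5 \right)} - 64\right)^{2} = \left(\frac{2 - 5}{-4 + \left(2 - 5\right)} - 64\right)^{2} = \left(- \frac{3}{-4 - 3} - 64\right)^{2} = \left(- \frac{3}{-7} - 64\right)^{2} = \left(\left(-3\right) \left(- \frac{1}{7}\right) - 64\right)^{2} = \left(\frac{3}{7} - 64\right)^{2} = \left(- \frac{445}{7}\right)^{2} = \frac{198025}{49}$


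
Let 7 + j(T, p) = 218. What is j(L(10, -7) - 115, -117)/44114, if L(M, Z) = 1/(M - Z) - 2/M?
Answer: 211/44114 ≈ 0.0047831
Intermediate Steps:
L(M, Z) = 1/(M - Z) - 2/M
j(T, p) = 211 (j(T, p) = -7 + 218 = 211)
j(L(10, -7) - 115, -117)/44114 = 211/44114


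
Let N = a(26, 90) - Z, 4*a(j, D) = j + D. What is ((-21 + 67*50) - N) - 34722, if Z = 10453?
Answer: -20969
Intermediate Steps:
a(j, D) = D/4 + j/4 (a(j, D) = (j + D)/4 = (D + j)/4 = D/4 + j/4)
N = -10424 (N = ((1/4)*90 + (1/4)*26) - 1*10453 = (45/2 + 13/2) - 10453 = 29 - 10453 = -10424)
((-21 + 67*50) - N) - 34722 = ((-21 + 67*50) - 1*(-10424)) - 34722 = ((-21 + 3350) + 10424) - 34722 = (3329 + 10424) - 34722 = 13753 - 34722 = -20969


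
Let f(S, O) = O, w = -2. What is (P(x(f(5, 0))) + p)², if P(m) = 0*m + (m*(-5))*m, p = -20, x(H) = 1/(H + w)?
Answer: 7225/16 ≈ 451.56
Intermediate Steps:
x(H) = 1/(-2 + H) (x(H) = 1/(H - 2) = 1/(-2 + H))
P(m) = -5*m² (P(m) = 0 + (-5*m)*m = 0 - 5*m² = -5*m²)
(P(x(f(5, 0))) + p)² = (-5/(-2 + 0)² - 20)² = (-5*(1/(-2))² - 20)² = (-5*(-½)² - 20)² = (-5*¼ - 20)² = (-5/4 - 20)² = (-85/4)² = 7225/16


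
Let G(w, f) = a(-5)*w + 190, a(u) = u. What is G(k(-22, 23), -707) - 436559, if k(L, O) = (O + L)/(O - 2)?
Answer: -9163754/21 ≈ -4.3637e+5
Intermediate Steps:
k(L, O) = (L + O)/(-2 + O)
G(w, f) = 190 - 5*w (G(w, f) = -5*w + 190 = 190 - 5*w)
G(k(-22, 23), -707) - 436559 = (190 - 5*(-22 + 23)/(-2 + 23)) - 436559 = (190 - 5/21) - 436559 = 3985/21 - 436559 = -9163754/21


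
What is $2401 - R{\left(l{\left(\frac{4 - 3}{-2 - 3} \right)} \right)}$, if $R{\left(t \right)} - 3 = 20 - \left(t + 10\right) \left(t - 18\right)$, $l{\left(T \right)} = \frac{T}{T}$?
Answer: $2191$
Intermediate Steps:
$l{\left(T \right)} = 1$
$R{\left(t \right)} = 23 - \left(-18 + t\right) \left(10 + t\right)$ ($R{\left(t \right)} = 3 - \left(-20 + \left(t + 10\right) \left(t - 18\right)\right) = 3 - \left(-20 + \left(10 + t\right) \left(-18 + t\right)\right) = 3 - \left(-20 + \left(-18 + t\right) \left(10 + t\right)\right) = 23 - \left(-18 + t\right) \left(10 + t\right)$)
$2401 - R{\left(l{\left(\frac{4 - 3}{-2 - 3} \right)} \right)} = 2401 - \left(203 - 1^{2} + 8 \cdot 1\right) = 2401 - \left(203 - 1 + 8\right) = 2401 - 210 = 2191$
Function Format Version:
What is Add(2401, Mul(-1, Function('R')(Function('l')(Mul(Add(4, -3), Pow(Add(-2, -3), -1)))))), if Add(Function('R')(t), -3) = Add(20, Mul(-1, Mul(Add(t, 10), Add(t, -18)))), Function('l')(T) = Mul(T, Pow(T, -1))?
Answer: 2191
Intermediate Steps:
Function('l')(T) = 1
Function('R')(t) = Add(23, Mul(-1, Add(-18, t), Add(10, t))) (Function('R')(t) = Add(3, Add(20, Mul(-1, Mul(Add(t, 10), Add(t, -18))))) = Add(3, Add(20, Mul(-1, Mul(Add(10, t), Add(-18, t))))) = Add(3, Add(20, Mul(-1, Mul(Add(-18, t), Add(10, t))))) = Add(3, Add(20, Mul(-1, Add(-18, t), Add(10, t)))) = Add(23, Mul(-1, Add(-18, t), Add(10, t))))
Add(2401, Mul(-1, Function('R')(Function('l')(Mul(Add(4, -3), Pow(Add(-2, -3), -1)))))) = Add(2401, Mul(-1, Add(203, Mul(-1, Pow(1, 2)), Mul(8, 1)))) = Add(2401, Mul(-1, Add(203, Mul(-1, 1), 8))) = Add(2401, Mul(-1, Add(203, -1, 8))) = Add(2401, Mul(-1, 210)) = Add(2401, -210) = 2191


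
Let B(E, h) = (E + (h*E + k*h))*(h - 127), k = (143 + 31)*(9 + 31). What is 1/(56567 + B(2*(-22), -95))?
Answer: 1/145924775 ≈ 6.8528e-9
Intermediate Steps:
k = 6960 (k = 174*40 = 6960)
B(E, h) = (-127 + h)*(E + 6960*h + E*h) (B(E, h) = (E + (h*E + 6960*h))*(h - 127) = (E + (E*h + 6960*h))*(-127 + h) = (E + (6960*h + E*h))*(-127 + h) = (E + 6960*h + E*h)*(-127 + h) = (-127 + h)*(E + 6960*h + E*h))
1/(56567 + B(2*(-22), -95)) = 1/(56567 + (-883920*(-95) - 254*(-22) + 6960*(-95)² + (2*(-22))*(-95)² - 126*2*(-22)*(-95))) = 1/(56567 + (83972400 - 127*(-44) + 6960*9025 - 44*9025 - 126*(-44)*(-95))) = 1/(56567 + (83972400 + 5588 + 62814000 - 397100 - 526680)) = 1/(56567 + 145868208) = 1/145924775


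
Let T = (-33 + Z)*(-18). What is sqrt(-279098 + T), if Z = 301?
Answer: I*sqrt(283922) ≈ 532.84*I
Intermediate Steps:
T = -4824 (T = (-33 + 301)*(-18) = 268*(-18) = -4824)
sqrt(-279098 + T) = sqrt(-279098 - 4824) = sqrt(-283922) = I*sqrt(283922)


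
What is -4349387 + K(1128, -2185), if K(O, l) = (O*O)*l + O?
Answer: -2784507299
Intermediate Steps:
K(O, l) = O + l*O² (K(O, l) = O²*l + O = l*O² + O = O + l*O²)
-4349387 + K(1128, -2185) = -4349387 + 1128*(1 + 1128*(-2185)) = -4349387 + 1128*(1 - 2464680) = -4349387 + 1128*(-2464679) = -4349387 - 2780157912 = -2784507299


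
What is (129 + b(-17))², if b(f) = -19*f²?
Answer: 28751044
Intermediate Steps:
(129 + b(-17))² = (129 - 19*(-17)²)² = (129 - 19*289)² = (129 - 5491)² = (-5362)² = 28751044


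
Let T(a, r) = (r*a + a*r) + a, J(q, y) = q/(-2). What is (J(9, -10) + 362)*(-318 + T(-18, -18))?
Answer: 111540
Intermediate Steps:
J(q, y) = -q/2 (J(q, y) = q*(-1/2) = -q/2)
T(a, r) = a + 2*a*r (T(a, r) = (a*r + a*r) + a = 2*a*r + a = a + 2*a*r)
(J(9, -10) + 362)*(-318 + T(-18, -18)) = (-1/2*9 + 362)*(-318 - 18*(1 + 2*(-18))) = (-9/2 + 362)*(-318 - 18*(1 - 36)) = 715*(-318 - 18*(-35))/2 = 715*(-318 + 630)/2 = (715/2)*312 = 111540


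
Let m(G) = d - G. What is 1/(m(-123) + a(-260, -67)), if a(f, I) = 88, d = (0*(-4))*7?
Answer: 1/211 ≈ 0.0047393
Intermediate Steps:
d = 0 (d = 0*7 = 0)
m(G) = -G (m(G) = 0 - G = -G)
1/(m(-123) + a(-260, -67)) = 1/(-1*(-123) + 88) = 1/(123 + 88) = 1/211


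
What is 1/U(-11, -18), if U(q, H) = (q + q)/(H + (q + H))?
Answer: 47/22 ≈ 2.1364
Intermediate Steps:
U(q, H) = 2*q/(q + 2*H) (U(q, H) = (2*q)/(H + (H + q)) = (2*q)/(q + 2*H) = 2*q/(q + 2*H))
1/U(-11, -18) = 1/(2*(-11)/(-11 + 2*(-18))) = 1/(2*(-11)/(-11 - 36)) = 1/(2*(-11)/(-47)) = 1/(2*(-11)*(-1/47)) = 1/(22/47) = 47/22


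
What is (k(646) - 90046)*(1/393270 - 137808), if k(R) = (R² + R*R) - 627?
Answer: -40319417580457481/393270 ≈ -1.0252e+11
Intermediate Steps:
k(R) = -627 + 2*R² (k(R) = (R² + R²) - 627 = 2*R² - 627 = -627 + 2*R²)
(k(646) - 90046)*(1/393270 - 137808) = ((-627 + 2*646²) - 90046)*(1/393270 - 137808) = ((-627 + 2*417316) - 90046)*(1/393270 - 137808) = ((-627 + 834632) - 90046)*(-54195752159/393270) = (834005 - 90046)*(-54195752159/393270) = 743959*(-54195752159/393270) = -40319417580457481/393270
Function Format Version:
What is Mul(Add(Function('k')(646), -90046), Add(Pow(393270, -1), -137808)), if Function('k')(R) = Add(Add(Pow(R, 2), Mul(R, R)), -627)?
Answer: Rational(-40319417580457481, 393270) ≈ -1.0252e+11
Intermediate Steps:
Function('k')(R) = Add(-627, Mul(2, Pow(R, 2))) (Function('k')(R) = Add(Add(Pow(R, 2), Pow(R, 2)), -627) = Add(Mul(2, Pow(R, 2)), -627) = Add(-627, Mul(2, Pow(R, 2))))
Mul(Add(Function('k')(646), -90046), Add(Pow(393270, -1), -137808)) = Mul(Add(Add(-627, Mul(2, Pow(646, 2))), -90046), Add(Pow(393270, -1), -137808)) = Mul(Add(Add(-627, Mul(2, 417316)), -90046), Add(Rational(1, 393270), -137808)) = Mul(Add(Add(-627, 834632), -90046), Rational(-54195752159, 393270)) = Mul(Add(834005, -90046), Rational(-54195752159, 393270)) = Mul(743959, Rational(-54195752159, 393270)) = Rational(-40319417580457481, 393270)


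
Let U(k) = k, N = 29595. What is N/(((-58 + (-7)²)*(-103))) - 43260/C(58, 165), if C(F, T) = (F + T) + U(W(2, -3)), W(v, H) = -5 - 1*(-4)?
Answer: -1862885/11433 ≈ -162.94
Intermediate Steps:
W(v, H) = -1 (W(v, H) = -5 + 4 = -1)
C(F, T) = -1 + F + T (C(F, T) = (F + T) - 1 = -1 + F + T)
N/(((-58 + (-7)²)*(-103))) - 43260/C(58, 165) = 29595/(((-58 + (-7)²)*(-103))) - 43260/(-1 + 58 + 165) = 29595/(((-58 + 49)*(-103))) - 43260/222 = 29595/((-9*(-103))) - 43260*1/222 = 29595/927 - 7210/37 = 29595*(1/927) - 7210/37 = 9865/309 - 7210/37 = -1862885/11433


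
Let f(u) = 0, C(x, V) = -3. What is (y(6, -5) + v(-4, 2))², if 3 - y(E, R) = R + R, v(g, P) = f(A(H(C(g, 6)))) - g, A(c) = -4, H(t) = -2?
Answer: 289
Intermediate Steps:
v(g, P) = -g (v(g, P) = 0 - g = -g)
y(E, R) = 3 - 2*R (y(E, R) = 3 - (R + R) = 3 - 2*R)
(y(6, -5) + v(-4, 2))² = ((3 - 2*(-5)) - 1*(-4))² = ((3 + 10) + 4)² = (13 + 4)² = 17² = 289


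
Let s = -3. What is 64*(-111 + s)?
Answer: -7296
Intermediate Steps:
64*(-111 + s) = 64*(-111 - 3) = 64*(-114) = -7296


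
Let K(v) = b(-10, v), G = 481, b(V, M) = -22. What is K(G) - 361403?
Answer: -361425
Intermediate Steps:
K(v) = -22
K(G) - 361403 = -22 - 361403 = -361425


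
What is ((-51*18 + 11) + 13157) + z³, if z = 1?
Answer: 12251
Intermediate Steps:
((-51*18 + 11) + 13157) + z³ = ((-51*18 + 11) + 13157) + 1³ = ((-918 + 11) + 13157) + 1 = (-907 + 13157) + 1 = 12250 + 1 = 12251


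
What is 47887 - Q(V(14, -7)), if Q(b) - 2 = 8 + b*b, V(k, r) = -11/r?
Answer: 2345852/49 ≈ 47875.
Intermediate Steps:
Q(b) = 10 + b**2 (Q(b) = 2 + (8 + b*b) = 2 + (8 + b**2) = 10 + b**2)
47887 - Q(V(14, -7)) = 47887 - (10 + (-11/(-7))**2) = 47887 - (10 + (-11*(-1/7))**2) = 47887 - (10 + (11/7)**2) = 47887 - (10 + 121/49) = 47887 - 1*611/49 = 47887 - 611/49 = 2345852/49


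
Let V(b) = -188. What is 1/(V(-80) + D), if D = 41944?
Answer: 1/41756 ≈ 2.3949e-5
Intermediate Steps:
1/(V(-80) + D) = 1/(-188 + 41944) = 1/41756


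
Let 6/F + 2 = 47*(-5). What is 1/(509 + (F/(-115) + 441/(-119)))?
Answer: 154445/78040184 ≈ 0.0019790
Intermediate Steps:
F = -2/79 (F = 6/(-2 + 47*(-5)) = 6/(-2 - 235) = 6/(-237) = 6*(-1/237) = -2/79 ≈ -0.025316)
1/(509 + (F/(-115) + 441/(-119))) = 1/(509 + (-2/79/(-115) + 441/(-119))) = 1/(509 + (-2/79*(-1/115) + 441*(-1/119))) = 1/(509 + (2/9085 - 63/17)) = 1/(509 - 572321/154445) = 1/(78040184/154445) = 154445/78040184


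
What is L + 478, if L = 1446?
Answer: 1924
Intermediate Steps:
L + 478 = 1446 + 478 = 1924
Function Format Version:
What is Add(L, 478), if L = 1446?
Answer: 1924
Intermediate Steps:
Add(L, 478) = Add(1446, 478) = 1924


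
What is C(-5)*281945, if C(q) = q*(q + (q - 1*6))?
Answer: 22555600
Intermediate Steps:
C(q) = q*(-6 + 2*q) (C(q) = q*(q + (q - 6)) = q*(q + (-6 + q)) = q*(-6 + 2*q))
C(-5)*281945 = (2*(-5)*(-3 - 5))*281945 = (2*(-5)*(-8))*281945 = 80*281945 = 22555600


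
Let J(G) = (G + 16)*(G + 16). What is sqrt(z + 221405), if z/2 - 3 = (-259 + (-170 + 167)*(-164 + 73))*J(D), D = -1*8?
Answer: sqrt(223203) ≈ 472.44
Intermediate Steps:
D = -8
J(G) = (16 + G)**2 (J(G) = (16 + G)*(16 + G) = (16 + G)**2)
z = 1798 (z = 6 + 2*((-259 + (-170 + 167)*(-164 + 73))*(16 - 8)**2) = 6 + 2*((-259 - 3*(-91))*8**2) = 6 + 2*((-259 + 273)*64) = 6 + 2*(14*64) = 6 + 2*896 = 6 + 1792 = 1798)
sqrt(z + 221405) = sqrt(1798 + 221405) = sqrt(223203)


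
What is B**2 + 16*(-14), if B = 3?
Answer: -215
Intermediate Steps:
B**2 + 16*(-14) = 3**2 + 16*(-14) = 9 - 224 = -215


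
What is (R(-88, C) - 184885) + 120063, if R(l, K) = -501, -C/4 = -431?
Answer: -65323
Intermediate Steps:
C = 1724 (C = -4*(-431) = 1724)
(R(-88, C) - 184885) + 120063 = (-501 - 184885) + 120063 = -185386 + 120063 = -65323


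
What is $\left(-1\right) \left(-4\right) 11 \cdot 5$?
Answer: $220$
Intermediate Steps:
$\left(-1\right) \left(-4\right) 11 \cdot 5 = 4 \cdot 11 \cdot 5 = 44 \cdot 5 = 220$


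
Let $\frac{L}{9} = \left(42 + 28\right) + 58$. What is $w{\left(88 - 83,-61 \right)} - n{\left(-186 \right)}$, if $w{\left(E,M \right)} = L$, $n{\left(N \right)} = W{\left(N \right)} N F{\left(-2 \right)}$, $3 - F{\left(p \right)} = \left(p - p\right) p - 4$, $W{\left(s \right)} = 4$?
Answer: $6360$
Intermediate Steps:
$F{\left(p \right)} = 7$ ($F{\left(p \right)} = 3 - \left(\left(p - p\right) p - 4\right) = 3 - \left(0 p - 4\right) = 3 - \left(0 - 4\right) = 3 - -4 = 3 + 4 = 7$)
$n{\left(N \right)} = 28 N$ ($n{\left(N \right)} = 4 N 7 = 28 N$)
$L = 1152$ ($L = 9 \left(\left(42 + 28\right) + 58\right) = 9 \left(70 + 58\right) = 9 \cdot 128 = 1152$)
$w{\left(E,M \right)} = 1152$
$w{\left(88 - 83,-61 \right)} - n{\left(-186 \right)} = 1152 - 28 \left(-186\right) = 1152 - -5208 = 1152 + 5208 = 6360$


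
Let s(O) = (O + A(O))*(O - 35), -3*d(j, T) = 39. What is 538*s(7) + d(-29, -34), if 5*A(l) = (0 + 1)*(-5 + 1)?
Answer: -467049/5 ≈ -93410.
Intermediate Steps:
d(j, T) = -13 (d(j, T) = -1/3*39 = -13)
A(l) = -4/5 (A(l) = ((0 + 1)*(-5 + 1))/5 = (1*(-4))/5 = (1/5)*(-4) = -4/5)
s(O) = (-35 + O)*(-4/5 + O) (s(O) = (O - 4/5)*(O - 35) = (-4/5 + O)*(-35 + O) = (-35 + O)*(-4/5 + O))
538*s(7) + d(-29, -34) = 538*(28 + 7**2 - 179/5*7) - 13 = 538*(28 + 49 - 1253/5) - 13 = 538*(-868/5) - 13 = -466984/5 - 13 = -467049/5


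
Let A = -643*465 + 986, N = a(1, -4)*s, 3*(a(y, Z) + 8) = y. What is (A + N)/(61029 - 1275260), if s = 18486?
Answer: 439735/1214231 ≈ 0.36215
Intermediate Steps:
a(y, Z) = -8 + y/3
N = -141726 (N = (-8 + (1/3)*1)*18486 = (-8 + 1/3)*18486 = -23/3*18486 = -141726)
A = -298009 (A = -298995 + 986 = -298009)
(A + N)/(61029 - 1275260) = (-298009 - 141726)/(61029 - 1275260) = -439735/(-1214231) = -439735*(-1/1214231) = 439735/1214231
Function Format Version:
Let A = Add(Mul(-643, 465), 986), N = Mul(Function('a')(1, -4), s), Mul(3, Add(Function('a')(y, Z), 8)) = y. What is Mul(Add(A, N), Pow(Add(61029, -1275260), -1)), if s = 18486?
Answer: Rational(439735, 1214231) ≈ 0.36215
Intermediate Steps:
Function('a')(y, Z) = Add(-8, Mul(Rational(1, 3), y))
N = -141726 (N = Mul(Add(-8, Mul(Rational(1, 3), 1)), 18486) = Mul(Add(-8, Rational(1, 3)), 18486) = Mul(Rational(-23, 3), 18486) = -141726)
A = -298009 (A = Add(-298995, 986) = -298009)
Mul(Add(A, N), Pow(Add(61029, -1275260), -1)) = Mul(Add(-298009, -141726), Pow(Add(61029, -1275260), -1)) = Mul(-439735, Pow(-1214231, -1)) = Mul(-439735, Rational(-1, 1214231)) = Rational(439735, 1214231)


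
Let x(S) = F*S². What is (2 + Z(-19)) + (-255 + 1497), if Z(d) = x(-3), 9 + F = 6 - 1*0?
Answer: 1217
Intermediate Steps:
F = -3 (F = -9 + (6 - 1*0) = -9 + (6 + 0) = -9 + 6 = -3)
x(S) = -3*S²
Z(d) = -27 (Z(d) = -3*(-3)² = -3*9 = -27)
(2 + Z(-19)) + (-255 + 1497) = (2 - 27) + (-255 + 1497) = -25 + 1242 = 1217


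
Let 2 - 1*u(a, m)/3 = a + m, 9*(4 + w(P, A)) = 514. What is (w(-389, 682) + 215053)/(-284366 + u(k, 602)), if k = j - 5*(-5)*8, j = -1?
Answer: -1935955/2580867 ≈ -0.75012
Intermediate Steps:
w(P, A) = 478/9 (w(P, A) = -4 + (1/9)*514 = -4 + 514/9 = 478/9)
k = 199 (k = -1 - 5*(-5)*8 = -1 + 25*8 = -1 + 200 = 199)
u(a, m) = 6 - 3*a - 3*m (u(a, m) = 6 - 3*(a + m) = 6 + (-3*a - 3*m) = 6 - 3*a - 3*m)
(w(-389, 682) + 215053)/(-284366 + u(k, 602)) = (478/9 + 215053)/(-284366 + (6 - 3*199 - 3*602)) = 1935955/(9*(-284366 + (6 - 597 - 1806))) = 1935955/(9*(-284366 - 2397)) = (1935955/9)/(-286763) = (1935955/9)*(-1/286763) = -1935955/2580867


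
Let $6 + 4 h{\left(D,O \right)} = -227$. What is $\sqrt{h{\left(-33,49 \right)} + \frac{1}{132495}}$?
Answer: $\frac{i \sqrt{33804107445}}{24090} \approx 7.6322 i$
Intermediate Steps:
$h{\left(D,O \right)} = - \frac{233}{4}$ ($h{\left(D,O \right)} = - \frac{3}{2} + \frac{1}{4} \left(-227\right) = - \frac{3}{2} - \frac{227}{4} = - \frac{233}{4}$)
$\sqrt{h{\left(-33,49 \right)} + \frac{1}{132495}} = \sqrt{- \frac{233}{4} + \frac{1}{132495}} = \sqrt{- \frac{30871331}{529980}} = \frac{i \sqrt{33804107445}}{24090}$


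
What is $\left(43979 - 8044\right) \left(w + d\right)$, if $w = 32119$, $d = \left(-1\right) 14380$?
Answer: $637450965$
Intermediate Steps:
$d = -14380$
$\left(43979 - 8044\right) \left(w + d\right) = \left(43979 - 8044\right) \left(32119 - 14380\right) = 35935 \cdot 17739 = 637450965$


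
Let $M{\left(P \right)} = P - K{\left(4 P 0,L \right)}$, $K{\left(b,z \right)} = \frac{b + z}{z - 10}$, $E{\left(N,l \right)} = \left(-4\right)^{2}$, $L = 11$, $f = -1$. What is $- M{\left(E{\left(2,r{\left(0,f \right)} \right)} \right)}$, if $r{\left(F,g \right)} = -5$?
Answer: $-5$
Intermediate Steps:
$E{\left(N,l \right)} = 16$
$K{\left(b,z \right)} = \frac{b + z}{-10 + z}$
$M{\left(P \right)} = -11 + P$ ($M{\left(P \right)} = P - \frac{4 P 0 + 11}{-10 + 11} = P - \frac{0 + 11}{1} = P - 1 \cdot 11 = P - 11 = -11 + P$)
$- M{\left(E{\left(2,r{\left(0,f \right)} \right)} \right)} = - (-11 + 16) = \left(-1\right) 5 = -5$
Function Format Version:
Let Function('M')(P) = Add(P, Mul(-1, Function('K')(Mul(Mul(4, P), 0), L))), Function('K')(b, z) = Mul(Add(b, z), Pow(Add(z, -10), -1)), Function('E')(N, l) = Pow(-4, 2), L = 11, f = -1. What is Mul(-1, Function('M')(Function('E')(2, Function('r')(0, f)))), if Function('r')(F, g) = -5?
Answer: -5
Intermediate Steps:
Function('E')(N, l) = 16
Function('K')(b, z) = Mul(Pow(Add(-10, z), -1), Add(b, z)) (Function('K')(b, z) = Mul(Add(b, z), Pow(Add(-10, z), -1)) = Mul(Pow(Add(-10, z), -1), Add(b, z)))
Function('M')(P) = Add(-11, P) (Function('M')(P) = Add(P, Mul(-1, Mul(Pow(Add(-10, 11), -1), Add(Mul(Mul(4, P), 0), 11)))) = Add(P, Mul(-1, Mul(Pow(1, -1), Add(0, 11)))) = Add(P, Mul(-1, Mul(1, 11))) = Add(P, Mul(-1, 11)) = Add(P, -11) = Add(-11, P))
Mul(-1, Function('M')(Function('E')(2, Function('r')(0, f)))) = Mul(-1, Add(-11, 16)) = Mul(-1, 5) = -5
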